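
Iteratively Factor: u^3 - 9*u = (u)*(u^2 - 9) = u*(u - 3)*(u + 3)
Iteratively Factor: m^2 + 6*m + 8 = (m + 4)*(m + 2)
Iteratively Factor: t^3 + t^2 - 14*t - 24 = (t + 2)*(t^2 - t - 12) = (t + 2)*(t + 3)*(t - 4)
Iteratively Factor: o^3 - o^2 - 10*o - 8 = (o + 2)*(o^2 - 3*o - 4) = (o - 4)*(o + 2)*(o + 1)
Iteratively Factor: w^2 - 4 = (w - 2)*(w + 2)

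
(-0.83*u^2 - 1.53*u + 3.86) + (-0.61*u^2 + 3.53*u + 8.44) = -1.44*u^2 + 2.0*u + 12.3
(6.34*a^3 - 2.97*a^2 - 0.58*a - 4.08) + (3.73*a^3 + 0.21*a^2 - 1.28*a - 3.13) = 10.07*a^3 - 2.76*a^2 - 1.86*a - 7.21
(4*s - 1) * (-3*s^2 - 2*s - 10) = -12*s^3 - 5*s^2 - 38*s + 10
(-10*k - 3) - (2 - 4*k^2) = 4*k^2 - 10*k - 5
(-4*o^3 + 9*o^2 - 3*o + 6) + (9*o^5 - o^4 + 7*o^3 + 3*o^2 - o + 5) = 9*o^5 - o^4 + 3*o^3 + 12*o^2 - 4*o + 11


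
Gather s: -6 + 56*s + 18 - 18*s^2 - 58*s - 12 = -18*s^2 - 2*s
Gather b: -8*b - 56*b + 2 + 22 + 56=80 - 64*b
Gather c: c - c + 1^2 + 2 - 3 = 0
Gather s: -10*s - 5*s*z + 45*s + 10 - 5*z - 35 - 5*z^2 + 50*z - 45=s*(35 - 5*z) - 5*z^2 + 45*z - 70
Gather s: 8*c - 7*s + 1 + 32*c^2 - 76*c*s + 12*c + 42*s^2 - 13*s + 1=32*c^2 + 20*c + 42*s^2 + s*(-76*c - 20) + 2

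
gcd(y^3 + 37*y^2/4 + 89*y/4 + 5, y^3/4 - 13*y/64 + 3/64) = 1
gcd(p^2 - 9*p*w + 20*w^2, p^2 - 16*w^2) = p - 4*w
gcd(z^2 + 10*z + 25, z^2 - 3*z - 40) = z + 5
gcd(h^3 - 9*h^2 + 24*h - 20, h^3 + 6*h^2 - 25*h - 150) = h - 5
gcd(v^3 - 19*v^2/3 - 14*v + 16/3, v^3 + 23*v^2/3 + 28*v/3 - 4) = v^2 + 5*v/3 - 2/3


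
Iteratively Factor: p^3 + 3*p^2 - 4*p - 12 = (p - 2)*(p^2 + 5*p + 6) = (p - 2)*(p + 3)*(p + 2)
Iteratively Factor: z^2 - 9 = (z + 3)*(z - 3)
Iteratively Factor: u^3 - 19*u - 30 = (u + 2)*(u^2 - 2*u - 15) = (u + 2)*(u + 3)*(u - 5)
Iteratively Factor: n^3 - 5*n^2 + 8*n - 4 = (n - 1)*(n^2 - 4*n + 4) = (n - 2)*(n - 1)*(n - 2)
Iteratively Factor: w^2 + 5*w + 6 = (w + 2)*(w + 3)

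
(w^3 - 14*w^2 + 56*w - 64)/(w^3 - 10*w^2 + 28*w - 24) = (w^2 - 12*w + 32)/(w^2 - 8*w + 12)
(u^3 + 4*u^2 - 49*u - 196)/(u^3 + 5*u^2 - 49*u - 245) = (u + 4)/(u + 5)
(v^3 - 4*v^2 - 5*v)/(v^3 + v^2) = (v - 5)/v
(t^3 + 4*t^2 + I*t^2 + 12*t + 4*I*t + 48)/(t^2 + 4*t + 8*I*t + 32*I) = (t^2 + I*t + 12)/(t + 8*I)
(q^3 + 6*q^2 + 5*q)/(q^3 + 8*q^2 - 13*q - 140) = q*(q + 1)/(q^2 + 3*q - 28)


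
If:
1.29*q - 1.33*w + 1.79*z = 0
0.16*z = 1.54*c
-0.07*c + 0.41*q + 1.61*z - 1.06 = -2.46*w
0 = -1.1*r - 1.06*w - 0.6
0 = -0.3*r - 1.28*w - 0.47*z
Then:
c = -0.18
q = 3.46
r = -1.50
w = 1.00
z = -1.75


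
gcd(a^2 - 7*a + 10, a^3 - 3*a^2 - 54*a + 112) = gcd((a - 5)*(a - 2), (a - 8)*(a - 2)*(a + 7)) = a - 2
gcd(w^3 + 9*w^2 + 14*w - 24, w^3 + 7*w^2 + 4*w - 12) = w^2 + 5*w - 6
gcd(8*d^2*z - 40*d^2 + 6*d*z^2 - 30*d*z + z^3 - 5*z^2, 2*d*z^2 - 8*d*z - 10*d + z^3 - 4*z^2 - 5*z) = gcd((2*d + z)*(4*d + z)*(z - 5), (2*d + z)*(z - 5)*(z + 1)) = 2*d*z - 10*d + z^2 - 5*z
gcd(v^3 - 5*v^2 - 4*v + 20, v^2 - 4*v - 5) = v - 5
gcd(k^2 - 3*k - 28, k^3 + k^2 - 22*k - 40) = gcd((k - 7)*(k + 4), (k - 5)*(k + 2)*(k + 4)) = k + 4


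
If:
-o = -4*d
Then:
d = o/4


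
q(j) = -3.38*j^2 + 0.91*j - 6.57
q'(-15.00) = 102.31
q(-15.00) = -780.72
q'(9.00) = -59.93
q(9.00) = -272.16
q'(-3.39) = 23.83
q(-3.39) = -48.50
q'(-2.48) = 17.67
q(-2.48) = -29.62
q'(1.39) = -8.49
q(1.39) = -11.84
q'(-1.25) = 9.36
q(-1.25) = -12.99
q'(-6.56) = 45.26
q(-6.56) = -157.99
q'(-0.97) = 7.47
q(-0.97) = -10.63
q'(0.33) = -1.32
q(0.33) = -6.64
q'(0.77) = -4.30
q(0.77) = -7.87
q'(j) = 0.91 - 6.76*j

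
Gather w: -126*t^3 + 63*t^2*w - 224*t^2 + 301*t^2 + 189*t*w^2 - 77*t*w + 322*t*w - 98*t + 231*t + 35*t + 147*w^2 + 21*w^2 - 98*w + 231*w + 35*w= -126*t^3 + 77*t^2 + 168*t + w^2*(189*t + 168) + w*(63*t^2 + 245*t + 168)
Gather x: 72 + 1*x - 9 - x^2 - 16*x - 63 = -x^2 - 15*x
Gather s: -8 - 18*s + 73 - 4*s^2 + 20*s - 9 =-4*s^2 + 2*s + 56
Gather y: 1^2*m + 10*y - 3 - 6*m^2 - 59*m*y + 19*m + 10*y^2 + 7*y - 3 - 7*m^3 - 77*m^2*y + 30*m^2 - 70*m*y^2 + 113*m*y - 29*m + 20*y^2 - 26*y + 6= -7*m^3 + 24*m^2 - 9*m + y^2*(30 - 70*m) + y*(-77*m^2 + 54*m - 9)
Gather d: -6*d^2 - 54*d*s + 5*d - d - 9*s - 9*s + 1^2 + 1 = -6*d^2 + d*(4 - 54*s) - 18*s + 2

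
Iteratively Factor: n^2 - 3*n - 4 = (n + 1)*(n - 4)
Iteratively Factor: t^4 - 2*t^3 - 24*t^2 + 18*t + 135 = (t - 3)*(t^3 + t^2 - 21*t - 45) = (t - 3)*(t + 3)*(t^2 - 2*t - 15) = (t - 5)*(t - 3)*(t + 3)*(t + 3)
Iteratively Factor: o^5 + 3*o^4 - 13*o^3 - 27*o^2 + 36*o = (o + 4)*(o^4 - o^3 - 9*o^2 + 9*o) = (o - 1)*(o + 4)*(o^3 - 9*o) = (o - 1)*(o + 3)*(o + 4)*(o^2 - 3*o) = (o - 3)*(o - 1)*(o + 3)*(o + 4)*(o)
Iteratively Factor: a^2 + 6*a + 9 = (a + 3)*(a + 3)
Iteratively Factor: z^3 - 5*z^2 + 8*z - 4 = (z - 2)*(z^2 - 3*z + 2) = (z - 2)*(z - 1)*(z - 2)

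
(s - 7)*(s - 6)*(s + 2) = s^3 - 11*s^2 + 16*s + 84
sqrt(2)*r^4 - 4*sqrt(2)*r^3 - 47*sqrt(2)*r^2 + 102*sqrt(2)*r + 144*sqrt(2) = (r - 8)*(r - 3)*(r + 6)*(sqrt(2)*r + sqrt(2))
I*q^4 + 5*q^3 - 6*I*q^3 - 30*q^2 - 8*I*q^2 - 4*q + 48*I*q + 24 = (q - 6)*(q - 2*I)^2*(I*q + 1)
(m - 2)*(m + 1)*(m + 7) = m^3 + 6*m^2 - 9*m - 14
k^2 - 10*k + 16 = (k - 8)*(k - 2)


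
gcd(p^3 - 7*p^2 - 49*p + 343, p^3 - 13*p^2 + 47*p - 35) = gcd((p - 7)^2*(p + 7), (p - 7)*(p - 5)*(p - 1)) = p - 7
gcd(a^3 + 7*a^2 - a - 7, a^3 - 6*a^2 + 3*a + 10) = a + 1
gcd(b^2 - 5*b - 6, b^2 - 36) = b - 6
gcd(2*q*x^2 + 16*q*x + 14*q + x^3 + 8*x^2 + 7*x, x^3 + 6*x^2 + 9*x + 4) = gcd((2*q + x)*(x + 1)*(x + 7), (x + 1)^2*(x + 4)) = x + 1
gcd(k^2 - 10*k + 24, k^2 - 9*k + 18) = k - 6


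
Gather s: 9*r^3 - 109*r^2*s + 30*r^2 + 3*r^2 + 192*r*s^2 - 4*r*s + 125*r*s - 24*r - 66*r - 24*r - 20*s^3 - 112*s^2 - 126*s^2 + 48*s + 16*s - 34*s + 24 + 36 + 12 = 9*r^3 + 33*r^2 - 114*r - 20*s^3 + s^2*(192*r - 238) + s*(-109*r^2 + 121*r + 30) + 72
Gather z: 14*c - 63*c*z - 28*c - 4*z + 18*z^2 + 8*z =-14*c + 18*z^2 + z*(4 - 63*c)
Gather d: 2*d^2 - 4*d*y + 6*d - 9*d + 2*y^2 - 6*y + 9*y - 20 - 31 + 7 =2*d^2 + d*(-4*y - 3) + 2*y^2 + 3*y - 44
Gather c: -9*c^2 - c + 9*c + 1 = -9*c^2 + 8*c + 1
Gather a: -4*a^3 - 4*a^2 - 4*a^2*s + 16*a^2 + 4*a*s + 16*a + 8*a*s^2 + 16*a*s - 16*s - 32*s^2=-4*a^3 + a^2*(12 - 4*s) + a*(8*s^2 + 20*s + 16) - 32*s^2 - 16*s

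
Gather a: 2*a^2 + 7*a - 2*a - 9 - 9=2*a^2 + 5*a - 18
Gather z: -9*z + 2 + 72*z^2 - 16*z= 72*z^2 - 25*z + 2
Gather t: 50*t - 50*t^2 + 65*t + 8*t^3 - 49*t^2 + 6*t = 8*t^3 - 99*t^2 + 121*t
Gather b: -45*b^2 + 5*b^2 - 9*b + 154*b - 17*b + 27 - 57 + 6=-40*b^2 + 128*b - 24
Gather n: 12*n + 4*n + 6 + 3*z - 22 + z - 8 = 16*n + 4*z - 24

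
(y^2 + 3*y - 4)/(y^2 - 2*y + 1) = (y + 4)/(y - 1)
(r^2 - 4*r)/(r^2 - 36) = r*(r - 4)/(r^2 - 36)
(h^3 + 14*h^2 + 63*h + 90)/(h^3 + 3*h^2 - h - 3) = (h^2 + 11*h + 30)/(h^2 - 1)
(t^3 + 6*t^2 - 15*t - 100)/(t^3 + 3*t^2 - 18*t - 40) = (t + 5)/(t + 2)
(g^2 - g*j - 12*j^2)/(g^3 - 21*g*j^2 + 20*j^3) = (g + 3*j)/(g^2 + 4*g*j - 5*j^2)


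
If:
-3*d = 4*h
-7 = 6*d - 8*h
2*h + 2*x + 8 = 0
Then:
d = -7/12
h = 7/16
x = -71/16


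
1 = 1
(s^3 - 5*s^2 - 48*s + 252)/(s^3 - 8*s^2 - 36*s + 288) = (s^2 + s - 42)/(s^2 - 2*s - 48)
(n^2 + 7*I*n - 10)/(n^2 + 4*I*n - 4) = (n + 5*I)/(n + 2*I)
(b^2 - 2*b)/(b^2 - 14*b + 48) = b*(b - 2)/(b^2 - 14*b + 48)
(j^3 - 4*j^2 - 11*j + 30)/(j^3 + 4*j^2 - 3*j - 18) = (j - 5)/(j + 3)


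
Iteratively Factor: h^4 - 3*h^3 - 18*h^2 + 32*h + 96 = (h - 4)*(h^3 + h^2 - 14*h - 24) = (h - 4)*(h + 3)*(h^2 - 2*h - 8) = (h - 4)*(h + 2)*(h + 3)*(h - 4)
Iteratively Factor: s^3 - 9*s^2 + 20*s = (s - 5)*(s^2 - 4*s) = (s - 5)*(s - 4)*(s)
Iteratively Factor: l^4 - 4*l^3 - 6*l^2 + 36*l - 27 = (l - 1)*(l^3 - 3*l^2 - 9*l + 27) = (l - 3)*(l - 1)*(l^2 - 9) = (l - 3)*(l - 1)*(l + 3)*(l - 3)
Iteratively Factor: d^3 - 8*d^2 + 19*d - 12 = (d - 1)*(d^2 - 7*d + 12) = (d - 3)*(d - 1)*(d - 4)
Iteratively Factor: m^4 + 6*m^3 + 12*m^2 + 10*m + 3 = (m + 3)*(m^3 + 3*m^2 + 3*m + 1) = (m + 1)*(m + 3)*(m^2 + 2*m + 1) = (m + 1)^2*(m + 3)*(m + 1)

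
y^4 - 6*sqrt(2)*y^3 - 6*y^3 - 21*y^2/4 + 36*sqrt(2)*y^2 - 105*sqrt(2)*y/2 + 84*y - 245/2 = (y - 7/2)*(y - 5/2)*(y - 7*sqrt(2))*(y + sqrt(2))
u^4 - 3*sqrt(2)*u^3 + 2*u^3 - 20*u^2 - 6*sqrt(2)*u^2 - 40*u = u*(u + 2)*(u - 5*sqrt(2))*(u + 2*sqrt(2))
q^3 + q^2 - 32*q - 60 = (q - 6)*(q + 2)*(q + 5)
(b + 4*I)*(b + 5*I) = b^2 + 9*I*b - 20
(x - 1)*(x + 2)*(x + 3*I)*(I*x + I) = I*x^4 - 3*x^3 + 2*I*x^3 - 6*x^2 - I*x^2 + 3*x - 2*I*x + 6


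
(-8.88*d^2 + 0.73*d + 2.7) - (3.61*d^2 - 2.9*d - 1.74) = -12.49*d^2 + 3.63*d + 4.44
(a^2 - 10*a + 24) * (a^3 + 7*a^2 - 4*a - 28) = a^5 - 3*a^4 - 50*a^3 + 180*a^2 + 184*a - 672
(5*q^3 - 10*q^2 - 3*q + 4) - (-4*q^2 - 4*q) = 5*q^3 - 6*q^2 + q + 4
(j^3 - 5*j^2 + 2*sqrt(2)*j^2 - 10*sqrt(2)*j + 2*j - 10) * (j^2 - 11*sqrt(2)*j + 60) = j^5 - 9*sqrt(2)*j^4 - 5*j^4 + 18*j^3 + 45*sqrt(2)*j^3 - 90*j^2 + 98*sqrt(2)*j^2 - 490*sqrt(2)*j + 120*j - 600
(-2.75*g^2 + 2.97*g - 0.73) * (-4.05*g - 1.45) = 11.1375*g^3 - 8.041*g^2 - 1.35*g + 1.0585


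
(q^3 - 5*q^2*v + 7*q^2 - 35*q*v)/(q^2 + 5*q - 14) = q*(q - 5*v)/(q - 2)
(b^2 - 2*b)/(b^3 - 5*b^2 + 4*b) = (b - 2)/(b^2 - 5*b + 4)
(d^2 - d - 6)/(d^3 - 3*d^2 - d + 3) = (d + 2)/(d^2 - 1)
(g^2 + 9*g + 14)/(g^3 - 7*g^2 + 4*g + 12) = (g^2 + 9*g + 14)/(g^3 - 7*g^2 + 4*g + 12)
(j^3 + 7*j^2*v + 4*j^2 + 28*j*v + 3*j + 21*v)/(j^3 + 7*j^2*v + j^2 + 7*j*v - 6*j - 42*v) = (j + 1)/(j - 2)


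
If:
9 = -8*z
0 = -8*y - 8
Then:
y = -1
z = -9/8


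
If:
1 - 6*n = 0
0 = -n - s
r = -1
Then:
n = 1/6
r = -1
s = -1/6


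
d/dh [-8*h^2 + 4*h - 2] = 4 - 16*h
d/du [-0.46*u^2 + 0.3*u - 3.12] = 0.3 - 0.92*u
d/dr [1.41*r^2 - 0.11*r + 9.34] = 2.82*r - 0.11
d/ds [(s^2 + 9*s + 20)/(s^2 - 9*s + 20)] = 18*(20 - s^2)/(s^4 - 18*s^3 + 121*s^2 - 360*s + 400)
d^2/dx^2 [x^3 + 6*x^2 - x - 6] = 6*x + 12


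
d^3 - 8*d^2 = d^2*(d - 8)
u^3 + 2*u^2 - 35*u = u*(u - 5)*(u + 7)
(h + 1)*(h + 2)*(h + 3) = h^3 + 6*h^2 + 11*h + 6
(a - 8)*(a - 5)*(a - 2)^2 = a^4 - 17*a^3 + 96*a^2 - 212*a + 160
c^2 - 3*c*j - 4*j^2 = (c - 4*j)*(c + j)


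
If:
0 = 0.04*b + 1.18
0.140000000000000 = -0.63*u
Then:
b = -29.50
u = -0.22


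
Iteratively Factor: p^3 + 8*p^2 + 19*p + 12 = (p + 3)*(p^2 + 5*p + 4) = (p + 1)*(p + 3)*(p + 4)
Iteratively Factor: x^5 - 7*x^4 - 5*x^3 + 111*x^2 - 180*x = (x)*(x^4 - 7*x^3 - 5*x^2 + 111*x - 180) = x*(x + 4)*(x^3 - 11*x^2 + 39*x - 45) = x*(x - 5)*(x + 4)*(x^2 - 6*x + 9) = x*(x - 5)*(x - 3)*(x + 4)*(x - 3)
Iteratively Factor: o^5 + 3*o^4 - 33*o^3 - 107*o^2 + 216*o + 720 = (o + 4)*(o^4 - o^3 - 29*o^2 + 9*o + 180) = (o - 5)*(o + 4)*(o^3 + 4*o^2 - 9*o - 36) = (o - 5)*(o + 3)*(o + 4)*(o^2 + o - 12) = (o - 5)*(o + 3)*(o + 4)^2*(o - 3)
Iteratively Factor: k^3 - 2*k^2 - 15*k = (k)*(k^2 - 2*k - 15) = k*(k + 3)*(k - 5)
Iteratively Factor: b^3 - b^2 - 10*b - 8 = (b + 2)*(b^2 - 3*b - 4) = (b - 4)*(b + 2)*(b + 1)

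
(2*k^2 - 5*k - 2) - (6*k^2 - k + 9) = -4*k^2 - 4*k - 11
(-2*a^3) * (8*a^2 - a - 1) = -16*a^5 + 2*a^4 + 2*a^3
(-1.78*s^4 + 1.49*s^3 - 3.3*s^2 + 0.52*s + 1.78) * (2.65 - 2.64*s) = 4.6992*s^5 - 8.6506*s^4 + 12.6605*s^3 - 10.1178*s^2 - 3.3212*s + 4.717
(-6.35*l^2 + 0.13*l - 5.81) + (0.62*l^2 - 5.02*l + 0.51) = -5.73*l^2 - 4.89*l - 5.3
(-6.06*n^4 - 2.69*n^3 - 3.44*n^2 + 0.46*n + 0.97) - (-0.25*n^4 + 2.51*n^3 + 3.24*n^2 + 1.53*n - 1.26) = -5.81*n^4 - 5.2*n^3 - 6.68*n^2 - 1.07*n + 2.23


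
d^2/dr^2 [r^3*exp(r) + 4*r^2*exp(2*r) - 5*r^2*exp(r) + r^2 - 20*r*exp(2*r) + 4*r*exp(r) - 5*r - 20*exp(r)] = r^3*exp(r) + 16*r^2*exp(2*r) + r^2*exp(r) - 48*r*exp(2*r) - 10*r*exp(r) - 72*exp(2*r) - 22*exp(r) + 2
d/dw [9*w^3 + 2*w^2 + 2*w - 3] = 27*w^2 + 4*w + 2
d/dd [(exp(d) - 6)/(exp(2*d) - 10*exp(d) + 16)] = (-2*(exp(d) - 6)*(exp(d) - 5) + exp(2*d) - 10*exp(d) + 16)*exp(d)/(exp(2*d) - 10*exp(d) + 16)^2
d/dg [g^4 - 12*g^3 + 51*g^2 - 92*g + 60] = 4*g^3 - 36*g^2 + 102*g - 92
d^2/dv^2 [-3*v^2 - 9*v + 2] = -6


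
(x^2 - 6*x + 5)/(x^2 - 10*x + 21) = (x^2 - 6*x + 5)/(x^2 - 10*x + 21)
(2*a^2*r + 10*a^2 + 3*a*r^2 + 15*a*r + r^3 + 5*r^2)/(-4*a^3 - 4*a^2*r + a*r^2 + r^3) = (r + 5)/(-2*a + r)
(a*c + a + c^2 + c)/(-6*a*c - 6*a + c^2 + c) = (-a - c)/(6*a - c)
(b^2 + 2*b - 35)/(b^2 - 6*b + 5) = (b + 7)/(b - 1)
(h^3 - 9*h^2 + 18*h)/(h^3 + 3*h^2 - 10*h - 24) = h*(h - 6)/(h^2 + 6*h + 8)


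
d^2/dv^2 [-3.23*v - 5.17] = 0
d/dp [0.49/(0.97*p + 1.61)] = -0.4753/(0.97*p + 1.61)^2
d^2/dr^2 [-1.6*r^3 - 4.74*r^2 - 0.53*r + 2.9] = -9.6*r - 9.48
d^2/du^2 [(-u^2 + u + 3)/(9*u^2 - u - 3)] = 144*(u^3 + 9*u^2 + 1)/(729*u^6 - 243*u^5 - 702*u^4 + 161*u^3 + 234*u^2 - 27*u - 27)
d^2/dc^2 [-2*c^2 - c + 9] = -4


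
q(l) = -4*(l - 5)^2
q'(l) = 40 - 8*l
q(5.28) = -0.31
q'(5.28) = -2.24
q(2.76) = -20.07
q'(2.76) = 17.92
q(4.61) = -0.61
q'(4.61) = 3.12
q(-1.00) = -144.00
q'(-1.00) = 48.00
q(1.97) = -36.72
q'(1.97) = 24.24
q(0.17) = -93.32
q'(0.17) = 38.64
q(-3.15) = -265.69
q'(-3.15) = 65.20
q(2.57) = -23.62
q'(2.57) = 19.44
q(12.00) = -196.00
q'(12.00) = -56.00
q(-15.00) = -1600.00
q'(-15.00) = 160.00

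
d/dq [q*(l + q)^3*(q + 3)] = (l + q)^2*(q*(l + q) + 3*q*(q + 3) + (l + q)*(q + 3))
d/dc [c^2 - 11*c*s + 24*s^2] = 2*c - 11*s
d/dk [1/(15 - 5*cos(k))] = -sin(k)/(5*(cos(k) - 3)^2)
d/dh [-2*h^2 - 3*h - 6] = -4*h - 3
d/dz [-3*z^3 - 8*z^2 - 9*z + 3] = -9*z^2 - 16*z - 9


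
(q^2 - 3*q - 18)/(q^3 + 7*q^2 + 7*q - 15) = (q - 6)/(q^2 + 4*q - 5)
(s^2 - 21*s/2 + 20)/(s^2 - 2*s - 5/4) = 2*(s - 8)/(2*s + 1)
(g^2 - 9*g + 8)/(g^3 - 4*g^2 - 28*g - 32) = (g - 1)/(g^2 + 4*g + 4)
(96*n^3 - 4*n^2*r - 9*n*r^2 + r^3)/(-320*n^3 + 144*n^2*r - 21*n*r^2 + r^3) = (-12*n^2 - n*r + r^2)/(40*n^2 - 13*n*r + r^2)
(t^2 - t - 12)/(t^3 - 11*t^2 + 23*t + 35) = (t^2 - t - 12)/(t^3 - 11*t^2 + 23*t + 35)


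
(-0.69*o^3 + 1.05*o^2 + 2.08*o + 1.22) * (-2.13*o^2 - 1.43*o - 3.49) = 1.4697*o^5 - 1.2498*o^4 - 3.5238*o^3 - 9.2375*o^2 - 9.0038*o - 4.2578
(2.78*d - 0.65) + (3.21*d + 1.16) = 5.99*d + 0.51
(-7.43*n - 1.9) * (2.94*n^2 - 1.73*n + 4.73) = -21.8442*n^3 + 7.2679*n^2 - 31.8569*n - 8.987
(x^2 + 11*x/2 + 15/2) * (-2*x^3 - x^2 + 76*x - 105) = -2*x^5 - 12*x^4 + 111*x^3/2 + 611*x^2/2 - 15*x/2 - 1575/2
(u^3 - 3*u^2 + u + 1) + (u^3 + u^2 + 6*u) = 2*u^3 - 2*u^2 + 7*u + 1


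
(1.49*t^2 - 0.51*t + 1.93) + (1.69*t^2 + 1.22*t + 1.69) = 3.18*t^2 + 0.71*t + 3.62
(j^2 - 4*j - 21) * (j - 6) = j^3 - 10*j^2 + 3*j + 126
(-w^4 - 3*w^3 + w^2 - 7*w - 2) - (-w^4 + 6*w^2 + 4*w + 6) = -3*w^3 - 5*w^2 - 11*w - 8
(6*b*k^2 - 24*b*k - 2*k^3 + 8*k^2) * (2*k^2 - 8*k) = 12*b*k^4 - 96*b*k^3 + 192*b*k^2 - 4*k^5 + 32*k^4 - 64*k^3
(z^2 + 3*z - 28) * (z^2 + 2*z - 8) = z^4 + 5*z^3 - 30*z^2 - 80*z + 224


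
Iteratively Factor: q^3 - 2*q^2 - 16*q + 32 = (q + 4)*(q^2 - 6*q + 8) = (q - 2)*(q + 4)*(q - 4)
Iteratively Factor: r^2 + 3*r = (r + 3)*(r)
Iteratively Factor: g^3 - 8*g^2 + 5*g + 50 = (g - 5)*(g^2 - 3*g - 10) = (g - 5)^2*(g + 2)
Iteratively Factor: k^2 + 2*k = (k + 2)*(k)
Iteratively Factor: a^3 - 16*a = (a - 4)*(a^2 + 4*a) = (a - 4)*(a + 4)*(a)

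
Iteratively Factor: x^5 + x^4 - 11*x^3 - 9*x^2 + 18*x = (x)*(x^4 + x^3 - 11*x^2 - 9*x + 18) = x*(x + 3)*(x^3 - 2*x^2 - 5*x + 6) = x*(x - 3)*(x + 3)*(x^2 + x - 2) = x*(x - 3)*(x + 2)*(x + 3)*(x - 1)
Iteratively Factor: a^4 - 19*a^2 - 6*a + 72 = (a + 3)*(a^3 - 3*a^2 - 10*a + 24) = (a - 4)*(a + 3)*(a^2 + a - 6) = (a - 4)*(a + 3)^2*(a - 2)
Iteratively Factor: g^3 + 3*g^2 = (g)*(g^2 + 3*g) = g*(g + 3)*(g)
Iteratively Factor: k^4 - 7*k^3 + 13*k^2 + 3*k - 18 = (k - 2)*(k^3 - 5*k^2 + 3*k + 9) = (k - 2)*(k + 1)*(k^2 - 6*k + 9) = (k - 3)*(k - 2)*(k + 1)*(k - 3)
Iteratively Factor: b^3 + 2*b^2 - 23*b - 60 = (b + 4)*(b^2 - 2*b - 15) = (b - 5)*(b + 4)*(b + 3)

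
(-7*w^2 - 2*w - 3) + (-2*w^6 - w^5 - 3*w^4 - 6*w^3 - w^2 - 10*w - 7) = -2*w^6 - w^5 - 3*w^4 - 6*w^3 - 8*w^2 - 12*w - 10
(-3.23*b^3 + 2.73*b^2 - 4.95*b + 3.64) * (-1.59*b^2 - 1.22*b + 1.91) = 5.1357*b^5 - 0.4001*b^4 - 1.6294*b^3 + 5.4657*b^2 - 13.8953*b + 6.9524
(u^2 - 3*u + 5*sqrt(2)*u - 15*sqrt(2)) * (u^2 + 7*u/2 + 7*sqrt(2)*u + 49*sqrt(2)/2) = u^4 + u^3/2 + 12*sqrt(2)*u^3 + 6*sqrt(2)*u^2 + 119*u^2/2 - 126*sqrt(2)*u + 35*u - 735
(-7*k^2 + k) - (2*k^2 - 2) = -9*k^2 + k + 2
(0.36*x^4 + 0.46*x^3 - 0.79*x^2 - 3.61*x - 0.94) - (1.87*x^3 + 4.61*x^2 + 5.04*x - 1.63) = 0.36*x^4 - 1.41*x^3 - 5.4*x^2 - 8.65*x + 0.69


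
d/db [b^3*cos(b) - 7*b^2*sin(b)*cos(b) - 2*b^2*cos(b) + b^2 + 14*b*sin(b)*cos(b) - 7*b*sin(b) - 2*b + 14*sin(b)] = -b^3*sin(b) + 2*b^2*sin(b) + 3*b^2*cos(b) - 7*b^2*cos(2*b) - 7*b*sin(2*b) - 11*b*cos(b) + 14*b*cos(2*b) + 2*b - 7*sin(b) + 7*sin(2*b) + 14*cos(b) - 2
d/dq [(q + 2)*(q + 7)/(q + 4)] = (q^2 + 8*q + 22)/(q^2 + 8*q + 16)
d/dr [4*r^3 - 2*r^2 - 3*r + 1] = 12*r^2 - 4*r - 3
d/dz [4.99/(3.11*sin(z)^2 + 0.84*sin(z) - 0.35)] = -(31.0378*sin(z) + 4.1916)*cos(z)/(3.11*sin(z)^2 + 0.84*sin(z) - 0.35)^2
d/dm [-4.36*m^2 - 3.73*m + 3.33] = -8.72*m - 3.73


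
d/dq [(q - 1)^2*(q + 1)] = (q - 1)*(3*q + 1)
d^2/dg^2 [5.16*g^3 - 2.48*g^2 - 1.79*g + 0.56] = 30.96*g - 4.96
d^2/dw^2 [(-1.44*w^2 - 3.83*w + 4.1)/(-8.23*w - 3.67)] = (-5.6843418860808e-14*w^2 - 747.982754)/(557.441767*w^3 + 745.739229*w^2 + 332.547141*w + 49.430863)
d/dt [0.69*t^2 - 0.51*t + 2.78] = 1.38*t - 0.51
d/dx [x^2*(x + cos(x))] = x*(-x*sin(x) + 3*x + 2*cos(x))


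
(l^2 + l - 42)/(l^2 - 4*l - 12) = (l + 7)/(l + 2)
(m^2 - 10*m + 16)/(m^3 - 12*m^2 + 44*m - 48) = (m - 8)/(m^2 - 10*m + 24)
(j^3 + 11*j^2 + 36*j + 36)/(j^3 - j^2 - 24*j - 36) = (j + 6)/(j - 6)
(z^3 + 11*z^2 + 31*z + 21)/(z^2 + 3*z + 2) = (z^2 + 10*z + 21)/(z + 2)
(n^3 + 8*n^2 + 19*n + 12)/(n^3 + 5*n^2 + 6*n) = (n^2 + 5*n + 4)/(n*(n + 2))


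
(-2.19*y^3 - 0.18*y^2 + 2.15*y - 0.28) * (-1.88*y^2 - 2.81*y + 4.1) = 4.1172*y^5 + 6.4923*y^4 - 12.5152*y^3 - 6.2531*y^2 + 9.6018*y - 1.148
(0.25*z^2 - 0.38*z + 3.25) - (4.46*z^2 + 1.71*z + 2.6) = -4.21*z^2 - 2.09*z + 0.65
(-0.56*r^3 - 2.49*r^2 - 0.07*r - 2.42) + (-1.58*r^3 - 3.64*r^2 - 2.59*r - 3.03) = -2.14*r^3 - 6.13*r^2 - 2.66*r - 5.45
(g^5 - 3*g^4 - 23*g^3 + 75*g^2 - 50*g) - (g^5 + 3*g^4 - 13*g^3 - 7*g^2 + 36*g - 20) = -6*g^4 - 10*g^3 + 82*g^2 - 86*g + 20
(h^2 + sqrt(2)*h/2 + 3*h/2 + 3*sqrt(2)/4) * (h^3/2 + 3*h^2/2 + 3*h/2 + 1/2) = h^5/2 + sqrt(2)*h^4/4 + 9*h^4/4 + 9*sqrt(2)*h^3/8 + 15*h^3/4 + 15*sqrt(2)*h^2/8 + 11*h^2/4 + 3*h/4 + 11*sqrt(2)*h/8 + 3*sqrt(2)/8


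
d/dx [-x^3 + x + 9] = 1 - 3*x^2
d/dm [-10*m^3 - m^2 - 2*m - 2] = -30*m^2 - 2*m - 2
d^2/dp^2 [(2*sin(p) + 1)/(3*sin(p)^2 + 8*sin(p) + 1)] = 2*(-9*sin(p)^5 + 6*sin(p)^4 + 9*sin(p)^2 + 57*sin(p) + 45)/(3*sin(p)^2 + 8*sin(p) + 1)^3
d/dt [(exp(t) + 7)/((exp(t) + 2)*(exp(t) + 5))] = (-exp(2*t) - 14*exp(t) - 39)*exp(t)/(exp(4*t) + 14*exp(3*t) + 69*exp(2*t) + 140*exp(t) + 100)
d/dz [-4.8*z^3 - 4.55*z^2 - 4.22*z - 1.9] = -14.4*z^2 - 9.1*z - 4.22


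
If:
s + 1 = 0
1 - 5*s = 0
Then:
No Solution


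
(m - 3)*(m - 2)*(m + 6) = m^3 + m^2 - 24*m + 36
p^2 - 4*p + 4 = (p - 2)^2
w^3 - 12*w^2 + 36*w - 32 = (w - 8)*(w - 2)^2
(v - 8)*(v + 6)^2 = v^3 + 4*v^2 - 60*v - 288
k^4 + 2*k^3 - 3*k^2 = k^2*(k - 1)*(k + 3)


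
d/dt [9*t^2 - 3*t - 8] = 18*t - 3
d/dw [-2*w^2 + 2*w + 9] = 2 - 4*w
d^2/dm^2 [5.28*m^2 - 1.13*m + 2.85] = 10.5600000000000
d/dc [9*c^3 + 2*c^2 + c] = 27*c^2 + 4*c + 1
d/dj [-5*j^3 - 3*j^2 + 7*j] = -15*j^2 - 6*j + 7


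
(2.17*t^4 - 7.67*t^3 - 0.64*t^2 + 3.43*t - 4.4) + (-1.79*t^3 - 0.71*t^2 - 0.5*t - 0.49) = 2.17*t^4 - 9.46*t^3 - 1.35*t^2 + 2.93*t - 4.89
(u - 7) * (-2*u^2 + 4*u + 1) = -2*u^3 + 18*u^2 - 27*u - 7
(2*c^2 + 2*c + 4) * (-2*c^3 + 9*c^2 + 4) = -4*c^5 + 14*c^4 + 10*c^3 + 44*c^2 + 8*c + 16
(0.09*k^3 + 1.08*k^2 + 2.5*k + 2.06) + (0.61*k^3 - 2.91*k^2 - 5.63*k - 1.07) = 0.7*k^3 - 1.83*k^2 - 3.13*k + 0.99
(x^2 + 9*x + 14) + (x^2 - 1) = 2*x^2 + 9*x + 13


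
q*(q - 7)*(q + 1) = q^3 - 6*q^2 - 7*q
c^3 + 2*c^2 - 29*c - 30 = (c - 5)*(c + 1)*(c + 6)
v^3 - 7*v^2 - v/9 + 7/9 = (v - 7)*(v - 1/3)*(v + 1/3)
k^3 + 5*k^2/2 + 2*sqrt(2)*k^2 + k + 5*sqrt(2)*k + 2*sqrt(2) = (k + 1/2)*(k + 2)*(k + 2*sqrt(2))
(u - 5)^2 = u^2 - 10*u + 25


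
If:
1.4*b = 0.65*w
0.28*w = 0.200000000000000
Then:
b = 0.33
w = 0.71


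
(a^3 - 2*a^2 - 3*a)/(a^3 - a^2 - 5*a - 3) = a/(a + 1)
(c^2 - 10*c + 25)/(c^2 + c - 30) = (c - 5)/(c + 6)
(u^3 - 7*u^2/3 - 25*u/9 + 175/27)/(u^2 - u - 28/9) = (9*u^2 - 25)/(3*(3*u + 4))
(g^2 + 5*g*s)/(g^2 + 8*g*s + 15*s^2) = g/(g + 3*s)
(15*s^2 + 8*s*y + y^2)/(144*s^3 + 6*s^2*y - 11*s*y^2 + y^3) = (5*s + y)/(48*s^2 - 14*s*y + y^2)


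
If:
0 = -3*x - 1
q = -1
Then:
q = -1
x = -1/3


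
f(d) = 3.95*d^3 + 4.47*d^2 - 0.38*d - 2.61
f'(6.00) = 479.86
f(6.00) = 1009.23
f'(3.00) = 133.09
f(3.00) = 143.13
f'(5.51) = 408.65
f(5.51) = 791.78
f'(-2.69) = 61.32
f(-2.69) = -46.13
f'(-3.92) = 146.67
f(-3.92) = -170.37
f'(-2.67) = 60.23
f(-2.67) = -44.91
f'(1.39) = 34.94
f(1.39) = 16.11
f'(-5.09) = 261.13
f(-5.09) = -405.76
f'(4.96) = 335.49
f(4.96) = 587.47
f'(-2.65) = 59.15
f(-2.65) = -43.72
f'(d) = 11.85*d^2 + 8.94*d - 0.38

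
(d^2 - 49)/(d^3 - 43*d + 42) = (d - 7)/(d^2 - 7*d + 6)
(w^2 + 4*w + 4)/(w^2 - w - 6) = (w + 2)/(w - 3)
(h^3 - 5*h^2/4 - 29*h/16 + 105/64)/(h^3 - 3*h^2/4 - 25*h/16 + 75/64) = (4*h - 7)/(4*h - 5)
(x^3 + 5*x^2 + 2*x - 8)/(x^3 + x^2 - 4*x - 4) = (x^2 + 3*x - 4)/(x^2 - x - 2)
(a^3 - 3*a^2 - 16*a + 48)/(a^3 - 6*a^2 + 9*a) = (a^2 - 16)/(a*(a - 3))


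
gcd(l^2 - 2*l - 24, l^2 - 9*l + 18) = l - 6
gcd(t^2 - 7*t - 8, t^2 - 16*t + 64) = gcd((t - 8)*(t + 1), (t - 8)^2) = t - 8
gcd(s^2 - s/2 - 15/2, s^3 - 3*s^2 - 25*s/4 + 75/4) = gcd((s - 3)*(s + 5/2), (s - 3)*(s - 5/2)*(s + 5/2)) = s^2 - s/2 - 15/2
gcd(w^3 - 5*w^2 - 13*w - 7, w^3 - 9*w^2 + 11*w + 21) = w^2 - 6*w - 7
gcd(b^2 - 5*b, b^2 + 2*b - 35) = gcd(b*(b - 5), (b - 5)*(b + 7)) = b - 5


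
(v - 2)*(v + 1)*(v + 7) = v^3 + 6*v^2 - 9*v - 14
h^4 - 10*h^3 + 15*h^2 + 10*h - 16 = (h - 8)*(h - 2)*(h - 1)*(h + 1)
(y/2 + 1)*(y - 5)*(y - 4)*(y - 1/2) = y^4/2 - 15*y^3/4 + 11*y^2/4 + 39*y/2 - 10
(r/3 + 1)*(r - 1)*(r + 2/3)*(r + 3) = r^4/3 + 17*r^3/9 + 19*r^2/9 - 7*r/3 - 2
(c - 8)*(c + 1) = c^2 - 7*c - 8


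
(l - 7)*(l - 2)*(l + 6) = l^3 - 3*l^2 - 40*l + 84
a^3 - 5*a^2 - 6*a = a*(a - 6)*(a + 1)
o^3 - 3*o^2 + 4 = (o - 2)^2*(o + 1)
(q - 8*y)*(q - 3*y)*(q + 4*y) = q^3 - 7*q^2*y - 20*q*y^2 + 96*y^3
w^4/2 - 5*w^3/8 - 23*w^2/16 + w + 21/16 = (w/2 + 1/2)*(w - 7/4)*(w - 3/2)*(w + 1)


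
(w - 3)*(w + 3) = w^2 - 9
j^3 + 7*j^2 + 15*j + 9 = (j + 1)*(j + 3)^2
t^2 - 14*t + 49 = (t - 7)^2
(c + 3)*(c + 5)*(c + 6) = c^3 + 14*c^2 + 63*c + 90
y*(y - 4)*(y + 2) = y^3 - 2*y^2 - 8*y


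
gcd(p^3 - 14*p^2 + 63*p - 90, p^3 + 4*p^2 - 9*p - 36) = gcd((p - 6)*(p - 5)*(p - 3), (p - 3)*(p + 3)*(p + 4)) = p - 3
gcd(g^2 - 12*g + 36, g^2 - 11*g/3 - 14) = g - 6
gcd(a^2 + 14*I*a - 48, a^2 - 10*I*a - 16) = 1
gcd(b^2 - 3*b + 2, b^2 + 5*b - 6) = b - 1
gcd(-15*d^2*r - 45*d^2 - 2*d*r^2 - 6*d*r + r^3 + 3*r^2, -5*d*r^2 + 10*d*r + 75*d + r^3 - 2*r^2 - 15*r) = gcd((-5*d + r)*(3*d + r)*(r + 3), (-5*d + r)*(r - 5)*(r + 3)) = -5*d*r - 15*d + r^2 + 3*r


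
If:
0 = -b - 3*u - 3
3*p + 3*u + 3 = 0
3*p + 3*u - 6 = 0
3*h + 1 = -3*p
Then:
No Solution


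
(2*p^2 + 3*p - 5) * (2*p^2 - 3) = 4*p^4 + 6*p^3 - 16*p^2 - 9*p + 15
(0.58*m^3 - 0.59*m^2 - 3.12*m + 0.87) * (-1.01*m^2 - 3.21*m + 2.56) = -0.5858*m^5 - 1.2659*m^4 + 6.5299*m^3 + 7.6261*m^2 - 10.7799*m + 2.2272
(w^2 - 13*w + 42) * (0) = 0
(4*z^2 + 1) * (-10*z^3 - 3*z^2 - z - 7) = -40*z^5 - 12*z^4 - 14*z^3 - 31*z^2 - z - 7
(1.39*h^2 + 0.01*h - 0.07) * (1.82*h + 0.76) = 2.5298*h^3 + 1.0746*h^2 - 0.1198*h - 0.0532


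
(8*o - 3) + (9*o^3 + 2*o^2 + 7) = 9*o^3 + 2*o^2 + 8*o + 4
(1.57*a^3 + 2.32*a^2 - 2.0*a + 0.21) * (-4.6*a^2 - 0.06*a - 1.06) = -7.222*a^5 - 10.7662*a^4 + 7.3966*a^3 - 3.3052*a^2 + 2.1074*a - 0.2226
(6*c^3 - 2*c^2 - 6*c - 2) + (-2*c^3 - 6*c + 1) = 4*c^3 - 2*c^2 - 12*c - 1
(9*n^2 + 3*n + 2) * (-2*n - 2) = -18*n^3 - 24*n^2 - 10*n - 4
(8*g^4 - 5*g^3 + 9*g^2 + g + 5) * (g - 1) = 8*g^5 - 13*g^4 + 14*g^3 - 8*g^2 + 4*g - 5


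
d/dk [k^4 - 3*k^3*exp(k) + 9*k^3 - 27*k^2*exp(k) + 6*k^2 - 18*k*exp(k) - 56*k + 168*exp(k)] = -3*k^3*exp(k) + 4*k^3 - 36*k^2*exp(k) + 27*k^2 - 72*k*exp(k) + 12*k + 150*exp(k) - 56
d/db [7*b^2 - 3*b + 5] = 14*b - 3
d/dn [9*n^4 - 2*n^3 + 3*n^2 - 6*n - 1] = 36*n^3 - 6*n^2 + 6*n - 6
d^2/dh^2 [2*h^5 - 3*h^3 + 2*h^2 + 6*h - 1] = 40*h^3 - 18*h + 4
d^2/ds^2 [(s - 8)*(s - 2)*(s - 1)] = 6*s - 22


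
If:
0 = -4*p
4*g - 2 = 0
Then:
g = 1/2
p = 0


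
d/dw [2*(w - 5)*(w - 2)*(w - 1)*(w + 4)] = 8*w^3 - 24*w^2 - 60*w + 116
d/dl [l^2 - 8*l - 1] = 2*l - 8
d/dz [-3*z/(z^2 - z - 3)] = 3*(z^2 + 3)/(z^4 - 2*z^3 - 5*z^2 + 6*z + 9)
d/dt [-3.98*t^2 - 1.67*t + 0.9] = -7.96*t - 1.67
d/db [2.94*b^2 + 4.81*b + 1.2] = 5.88*b + 4.81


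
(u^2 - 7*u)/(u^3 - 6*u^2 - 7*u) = 1/(u + 1)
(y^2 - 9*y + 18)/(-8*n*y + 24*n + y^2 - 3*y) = (y - 6)/(-8*n + y)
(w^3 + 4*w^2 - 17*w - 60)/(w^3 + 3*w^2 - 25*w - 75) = (w - 4)/(w - 5)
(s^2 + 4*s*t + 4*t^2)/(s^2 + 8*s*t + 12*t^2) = (s + 2*t)/(s + 6*t)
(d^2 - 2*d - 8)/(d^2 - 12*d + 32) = (d + 2)/(d - 8)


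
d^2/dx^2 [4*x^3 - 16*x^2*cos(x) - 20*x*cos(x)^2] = 16*x^2*cos(x) + 64*x*sin(x) + 40*x*cos(2*x) + 24*x + 40*sin(2*x) - 32*cos(x)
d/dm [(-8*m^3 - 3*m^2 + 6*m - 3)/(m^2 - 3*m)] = (-8*m^4 + 48*m^3 + 3*m^2 + 6*m - 9)/(m^2*(m^2 - 6*m + 9))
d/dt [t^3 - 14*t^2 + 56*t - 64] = 3*t^2 - 28*t + 56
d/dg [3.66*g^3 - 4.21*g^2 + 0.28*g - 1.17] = 10.98*g^2 - 8.42*g + 0.28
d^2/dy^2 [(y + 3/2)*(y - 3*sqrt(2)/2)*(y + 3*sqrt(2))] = 6*y + 3 + 3*sqrt(2)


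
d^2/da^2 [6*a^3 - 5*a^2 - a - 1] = 36*a - 10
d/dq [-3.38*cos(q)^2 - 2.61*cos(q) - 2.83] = (6.76*cos(q) + 2.61)*sin(q)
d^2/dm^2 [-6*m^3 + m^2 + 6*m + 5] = 2 - 36*m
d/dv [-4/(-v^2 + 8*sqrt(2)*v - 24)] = 8*(-v + 4*sqrt(2))/(v^2 - 8*sqrt(2)*v + 24)^2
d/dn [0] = 0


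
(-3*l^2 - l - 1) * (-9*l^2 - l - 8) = 27*l^4 + 12*l^3 + 34*l^2 + 9*l + 8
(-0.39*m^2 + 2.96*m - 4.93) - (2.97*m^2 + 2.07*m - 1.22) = -3.36*m^2 + 0.89*m - 3.71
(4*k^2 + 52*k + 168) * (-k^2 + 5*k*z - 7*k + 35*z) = -4*k^4 + 20*k^3*z - 80*k^3 + 400*k^2*z - 532*k^2 + 2660*k*z - 1176*k + 5880*z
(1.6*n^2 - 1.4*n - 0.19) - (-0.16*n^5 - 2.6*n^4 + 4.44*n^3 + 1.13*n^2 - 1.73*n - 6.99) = 0.16*n^5 + 2.6*n^4 - 4.44*n^3 + 0.47*n^2 + 0.33*n + 6.8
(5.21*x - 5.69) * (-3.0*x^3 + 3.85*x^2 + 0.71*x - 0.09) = -15.63*x^4 + 37.1285*x^3 - 18.2074*x^2 - 4.5088*x + 0.5121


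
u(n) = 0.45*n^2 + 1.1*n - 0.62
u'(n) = 0.9*n + 1.1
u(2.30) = 4.29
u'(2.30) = 3.17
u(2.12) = 3.73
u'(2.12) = 3.01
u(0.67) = 0.32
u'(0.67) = 1.70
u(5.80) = 20.90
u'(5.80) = 6.32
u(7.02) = 29.28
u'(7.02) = 7.42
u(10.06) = 55.99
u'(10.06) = 10.15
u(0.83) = 0.60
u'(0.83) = 1.85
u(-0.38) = -0.97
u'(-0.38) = 0.76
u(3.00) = 6.73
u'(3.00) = 3.80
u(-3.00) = 0.13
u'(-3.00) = -1.60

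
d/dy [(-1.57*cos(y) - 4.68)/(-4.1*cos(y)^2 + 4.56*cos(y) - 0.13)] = (6.437*cos(y)^2 + 38.376*cos(y) - 21.5449)*sin(y)/(16.81*cos(y)^4 - 37.392*cos(y)^3 + 21.8596*cos(y)^2 - 1.1856*cos(y) + 0.0169)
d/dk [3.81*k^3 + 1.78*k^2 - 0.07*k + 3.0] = 11.43*k^2 + 3.56*k - 0.07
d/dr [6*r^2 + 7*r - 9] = 12*r + 7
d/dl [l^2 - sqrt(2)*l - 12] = 2*l - sqrt(2)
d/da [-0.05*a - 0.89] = -0.0500000000000000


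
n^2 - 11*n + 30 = (n - 6)*(n - 5)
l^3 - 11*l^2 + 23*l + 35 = (l - 7)*(l - 5)*(l + 1)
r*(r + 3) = r^2 + 3*r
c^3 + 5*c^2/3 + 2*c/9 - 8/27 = (c - 1/3)*(c + 2/3)*(c + 4/3)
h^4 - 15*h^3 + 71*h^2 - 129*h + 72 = (h - 8)*(h - 3)^2*(h - 1)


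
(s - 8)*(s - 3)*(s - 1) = s^3 - 12*s^2 + 35*s - 24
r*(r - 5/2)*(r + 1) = r^3 - 3*r^2/2 - 5*r/2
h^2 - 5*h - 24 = (h - 8)*(h + 3)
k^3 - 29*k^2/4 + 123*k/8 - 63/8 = (k - 7/2)*(k - 3)*(k - 3/4)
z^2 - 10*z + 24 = (z - 6)*(z - 4)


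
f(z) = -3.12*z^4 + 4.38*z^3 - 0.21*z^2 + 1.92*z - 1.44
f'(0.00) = 1.92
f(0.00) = -1.44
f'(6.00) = -2223.24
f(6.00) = -3094.92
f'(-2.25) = 211.54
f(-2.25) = -136.68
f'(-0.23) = 2.86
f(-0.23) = -1.95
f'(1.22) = -1.70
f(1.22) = 1.63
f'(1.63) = -17.90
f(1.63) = -1.92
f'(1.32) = -4.44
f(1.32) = 1.33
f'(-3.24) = 565.69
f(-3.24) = -502.66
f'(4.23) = -709.32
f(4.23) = -664.45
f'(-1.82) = 121.45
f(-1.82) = -66.27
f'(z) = -12.48*z^3 + 13.14*z^2 - 0.42*z + 1.92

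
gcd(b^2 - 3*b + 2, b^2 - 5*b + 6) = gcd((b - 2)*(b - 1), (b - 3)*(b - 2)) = b - 2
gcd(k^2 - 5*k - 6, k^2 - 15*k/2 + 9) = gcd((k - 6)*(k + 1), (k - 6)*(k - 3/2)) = k - 6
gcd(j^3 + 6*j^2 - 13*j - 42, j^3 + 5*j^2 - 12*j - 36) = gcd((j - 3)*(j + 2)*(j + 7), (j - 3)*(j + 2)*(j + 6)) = j^2 - j - 6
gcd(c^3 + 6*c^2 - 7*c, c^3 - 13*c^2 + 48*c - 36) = c - 1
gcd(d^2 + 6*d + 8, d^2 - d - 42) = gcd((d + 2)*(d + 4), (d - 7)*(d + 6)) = 1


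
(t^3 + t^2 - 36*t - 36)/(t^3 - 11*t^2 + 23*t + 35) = (t^2 - 36)/(t^2 - 12*t + 35)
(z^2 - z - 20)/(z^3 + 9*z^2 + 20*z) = (z - 5)/(z*(z + 5))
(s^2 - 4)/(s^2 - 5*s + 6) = (s + 2)/(s - 3)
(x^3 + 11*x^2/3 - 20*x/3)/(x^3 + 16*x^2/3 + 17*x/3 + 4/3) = x*(3*x^2 + 11*x - 20)/(3*x^3 + 16*x^2 + 17*x + 4)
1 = 1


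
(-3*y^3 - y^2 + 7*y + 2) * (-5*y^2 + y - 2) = 15*y^5 + 2*y^4 - 30*y^3 - y^2 - 12*y - 4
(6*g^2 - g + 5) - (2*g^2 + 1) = 4*g^2 - g + 4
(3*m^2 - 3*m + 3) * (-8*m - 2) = -24*m^3 + 18*m^2 - 18*m - 6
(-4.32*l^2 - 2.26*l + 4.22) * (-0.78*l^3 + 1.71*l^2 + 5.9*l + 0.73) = 3.3696*l^5 - 5.6244*l^4 - 32.6442*l^3 - 9.2714*l^2 + 23.2482*l + 3.0806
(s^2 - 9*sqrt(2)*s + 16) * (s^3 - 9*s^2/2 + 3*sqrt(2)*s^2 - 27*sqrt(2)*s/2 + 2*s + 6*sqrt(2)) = s^5 - 6*sqrt(2)*s^4 - 9*s^4/2 - 36*s^3 + 27*sqrt(2)*s^3 + 36*sqrt(2)*s^2 + 171*s^2 - 216*sqrt(2)*s - 76*s + 96*sqrt(2)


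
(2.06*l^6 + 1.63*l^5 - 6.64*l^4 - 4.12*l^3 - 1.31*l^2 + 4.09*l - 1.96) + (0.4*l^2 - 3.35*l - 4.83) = 2.06*l^6 + 1.63*l^5 - 6.64*l^4 - 4.12*l^3 - 0.91*l^2 + 0.74*l - 6.79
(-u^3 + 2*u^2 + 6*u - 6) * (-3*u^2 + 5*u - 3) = 3*u^5 - 11*u^4 - 5*u^3 + 42*u^2 - 48*u + 18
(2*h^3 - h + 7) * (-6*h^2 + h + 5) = -12*h^5 + 2*h^4 + 16*h^3 - 43*h^2 + 2*h + 35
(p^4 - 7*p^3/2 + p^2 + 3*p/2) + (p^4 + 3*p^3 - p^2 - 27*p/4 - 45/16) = 2*p^4 - p^3/2 - 21*p/4 - 45/16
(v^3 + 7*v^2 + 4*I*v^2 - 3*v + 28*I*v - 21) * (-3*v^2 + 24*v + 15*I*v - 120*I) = -3*v^5 + 3*v^4 + 3*I*v^4 + 117*v^3 - 3*I*v^3 + 51*v^2 - 213*I*v^2 + 2856*v + 45*I*v + 2520*I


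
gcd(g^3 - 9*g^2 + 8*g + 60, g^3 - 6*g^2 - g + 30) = g^2 - 3*g - 10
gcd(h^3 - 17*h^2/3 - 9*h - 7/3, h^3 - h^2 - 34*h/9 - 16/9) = h + 1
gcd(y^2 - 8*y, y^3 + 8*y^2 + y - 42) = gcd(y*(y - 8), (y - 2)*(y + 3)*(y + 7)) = 1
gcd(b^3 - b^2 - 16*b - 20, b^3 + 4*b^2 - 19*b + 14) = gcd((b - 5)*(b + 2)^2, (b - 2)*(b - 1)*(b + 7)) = 1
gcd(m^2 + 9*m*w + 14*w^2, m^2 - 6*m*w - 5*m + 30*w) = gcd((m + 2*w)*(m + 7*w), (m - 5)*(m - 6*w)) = 1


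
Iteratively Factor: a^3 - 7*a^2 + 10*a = (a - 2)*(a^2 - 5*a) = a*(a - 2)*(a - 5)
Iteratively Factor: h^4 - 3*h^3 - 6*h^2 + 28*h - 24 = (h - 2)*(h^3 - h^2 - 8*h + 12) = (h - 2)^2*(h^2 + h - 6) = (h - 2)^3*(h + 3)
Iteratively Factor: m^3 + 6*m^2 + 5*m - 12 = (m - 1)*(m^2 + 7*m + 12) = (m - 1)*(m + 3)*(m + 4)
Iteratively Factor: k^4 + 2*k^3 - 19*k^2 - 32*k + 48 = (k - 1)*(k^3 + 3*k^2 - 16*k - 48) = (k - 1)*(k + 4)*(k^2 - k - 12) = (k - 1)*(k + 3)*(k + 4)*(k - 4)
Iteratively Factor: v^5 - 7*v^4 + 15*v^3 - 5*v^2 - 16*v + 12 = (v - 2)*(v^4 - 5*v^3 + 5*v^2 + 5*v - 6) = (v - 3)*(v - 2)*(v^3 - 2*v^2 - v + 2) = (v - 3)*(v - 2)*(v + 1)*(v^2 - 3*v + 2) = (v - 3)*(v - 2)*(v - 1)*(v + 1)*(v - 2)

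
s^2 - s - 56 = (s - 8)*(s + 7)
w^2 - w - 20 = (w - 5)*(w + 4)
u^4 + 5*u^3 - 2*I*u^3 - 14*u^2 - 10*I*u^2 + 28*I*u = u*(u - 2)*(u + 7)*(u - 2*I)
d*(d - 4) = d^2 - 4*d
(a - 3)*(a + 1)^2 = a^3 - a^2 - 5*a - 3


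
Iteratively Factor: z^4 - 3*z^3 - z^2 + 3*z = (z - 1)*(z^3 - 2*z^2 - 3*z) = z*(z - 1)*(z^2 - 2*z - 3) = z*(z - 1)*(z + 1)*(z - 3)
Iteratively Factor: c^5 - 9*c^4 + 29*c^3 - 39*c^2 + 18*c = (c)*(c^4 - 9*c^3 + 29*c^2 - 39*c + 18) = c*(c - 3)*(c^3 - 6*c^2 + 11*c - 6) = c*(c - 3)*(c - 1)*(c^2 - 5*c + 6) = c*(c - 3)^2*(c - 1)*(c - 2)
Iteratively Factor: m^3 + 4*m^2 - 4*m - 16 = (m + 2)*(m^2 + 2*m - 8) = (m + 2)*(m + 4)*(m - 2)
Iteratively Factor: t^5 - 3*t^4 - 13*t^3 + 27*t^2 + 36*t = (t)*(t^4 - 3*t^3 - 13*t^2 + 27*t + 36) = t*(t + 1)*(t^3 - 4*t^2 - 9*t + 36) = t*(t - 3)*(t + 1)*(t^2 - t - 12) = t*(t - 4)*(t - 3)*(t + 1)*(t + 3)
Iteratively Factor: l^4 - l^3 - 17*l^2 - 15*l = (l + 3)*(l^3 - 4*l^2 - 5*l) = (l + 1)*(l + 3)*(l^2 - 5*l) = (l - 5)*(l + 1)*(l + 3)*(l)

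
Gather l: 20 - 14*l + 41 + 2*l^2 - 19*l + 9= 2*l^2 - 33*l + 70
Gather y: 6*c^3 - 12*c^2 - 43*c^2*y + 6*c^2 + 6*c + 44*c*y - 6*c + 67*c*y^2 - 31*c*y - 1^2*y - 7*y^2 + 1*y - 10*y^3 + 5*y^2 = 6*c^3 - 6*c^2 - 10*y^3 + y^2*(67*c - 2) + y*(-43*c^2 + 13*c)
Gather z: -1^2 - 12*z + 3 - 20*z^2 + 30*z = -20*z^2 + 18*z + 2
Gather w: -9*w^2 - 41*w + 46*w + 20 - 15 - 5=-9*w^2 + 5*w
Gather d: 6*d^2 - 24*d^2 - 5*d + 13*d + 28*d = -18*d^2 + 36*d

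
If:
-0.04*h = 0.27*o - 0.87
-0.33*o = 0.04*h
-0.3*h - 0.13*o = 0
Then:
No Solution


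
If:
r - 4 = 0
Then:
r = 4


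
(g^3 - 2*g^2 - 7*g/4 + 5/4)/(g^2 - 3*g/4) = (4*g^3 - 8*g^2 - 7*g + 5)/(g*(4*g - 3))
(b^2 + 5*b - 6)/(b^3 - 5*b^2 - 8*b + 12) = (b + 6)/(b^2 - 4*b - 12)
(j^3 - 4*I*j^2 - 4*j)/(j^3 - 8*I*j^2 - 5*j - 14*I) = j*(j - 2*I)/(j^2 - 6*I*j + 7)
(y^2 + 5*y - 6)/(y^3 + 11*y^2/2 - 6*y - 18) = 2*(y - 1)/(2*y^2 - y - 6)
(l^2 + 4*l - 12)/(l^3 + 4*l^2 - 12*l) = 1/l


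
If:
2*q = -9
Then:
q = -9/2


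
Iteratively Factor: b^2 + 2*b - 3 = (b - 1)*(b + 3)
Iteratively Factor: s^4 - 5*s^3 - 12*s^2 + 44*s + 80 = (s + 2)*(s^3 - 7*s^2 + 2*s + 40) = (s - 4)*(s + 2)*(s^2 - 3*s - 10) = (s - 5)*(s - 4)*(s + 2)*(s + 2)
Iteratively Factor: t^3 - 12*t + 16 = (t + 4)*(t^2 - 4*t + 4) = (t - 2)*(t + 4)*(t - 2)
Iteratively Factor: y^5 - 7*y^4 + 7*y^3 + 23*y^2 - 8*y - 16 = (y + 1)*(y^4 - 8*y^3 + 15*y^2 + 8*y - 16) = (y - 4)*(y + 1)*(y^3 - 4*y^2 - y + 4) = (y - 4)*(y + 1)^2*(y^2 - 5*y + 4) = (y - 4)*(y - 1)*(y + 1)^2*(y - 4)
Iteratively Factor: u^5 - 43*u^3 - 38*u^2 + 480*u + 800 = (u + 4)*(u^4 - 4*u^3 - 27*u^2 + 70*u + 200) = (u - 5)*(u + 4)*(u^3 + u^2 - 22*u - 40) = (u - 5)*(u + 4)^2*(u^2 - 3*u - 10) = (u - 5)*(u + 2)*(u + 4)^2*(u - 5)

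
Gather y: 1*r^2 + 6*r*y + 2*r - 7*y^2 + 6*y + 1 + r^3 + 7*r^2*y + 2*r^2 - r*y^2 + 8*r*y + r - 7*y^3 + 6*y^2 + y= r^3 + 3*r^2 + 3*r - 7*y^3 + y^2*(-r - 1) + y*(7*r^2 + 14*r + 7) + 1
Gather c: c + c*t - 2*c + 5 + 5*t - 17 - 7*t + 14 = c*(t - 1) - 2*t + 2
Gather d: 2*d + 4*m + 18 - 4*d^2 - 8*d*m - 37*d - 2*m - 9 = -4*d^2 + d*(-8*m - 35) + 2*m + 9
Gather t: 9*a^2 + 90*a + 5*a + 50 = 9*a^2 + 95*a + 50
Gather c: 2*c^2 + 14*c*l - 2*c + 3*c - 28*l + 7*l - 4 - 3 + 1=2*c^2 + c*(14*l + 1) - 21*l - 6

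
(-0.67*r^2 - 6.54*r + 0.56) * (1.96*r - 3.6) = -1.3132*r^3 - 10.4064*r^2 + 24.6416*r - 2.016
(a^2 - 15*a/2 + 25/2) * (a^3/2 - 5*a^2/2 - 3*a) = a^5/2 - 25*a^4/4 + 22*a^3 - 35*a^2/4 - 75*a/2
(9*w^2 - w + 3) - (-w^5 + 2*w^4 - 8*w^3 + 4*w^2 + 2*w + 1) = w^5 - 2*w^4 + 8*w^3 + 5*w^2 - 3*w + 2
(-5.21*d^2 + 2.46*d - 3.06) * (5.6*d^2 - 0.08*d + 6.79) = -29.176*d^4 + 14.1928*d^3 - 52.7087*d^2 + 16.9482*d - 20.7774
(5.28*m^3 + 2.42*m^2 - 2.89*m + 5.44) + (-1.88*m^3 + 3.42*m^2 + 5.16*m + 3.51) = 3.4*m^3 + 5.84*m^2 + 2.27*m + 8.95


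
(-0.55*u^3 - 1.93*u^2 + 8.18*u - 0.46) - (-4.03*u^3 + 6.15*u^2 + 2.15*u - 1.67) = 3.48*u^3 - 8.08*u^2 + 6.03*u + 1.21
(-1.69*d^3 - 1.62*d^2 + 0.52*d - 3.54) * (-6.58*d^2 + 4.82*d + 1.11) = 11.1202*d^5 + 2.5138*d^4 - 13.1059*d^3 + 24.0014*d^2 - 16.4856*d - 3.9294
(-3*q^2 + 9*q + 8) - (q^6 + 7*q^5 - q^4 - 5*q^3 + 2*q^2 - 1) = -q^6 - 7*q^5 + q^4 + 5*q^3 - 5*q^2 + 9*q + 9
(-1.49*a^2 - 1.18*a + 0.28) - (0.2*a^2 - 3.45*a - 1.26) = -1.69*a^2 + 2.27*a + 1.54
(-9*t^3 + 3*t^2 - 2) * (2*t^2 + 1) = -18*t^5 + 6*t^4 - 9*t^3 - t^2 - 2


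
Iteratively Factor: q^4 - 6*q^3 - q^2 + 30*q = (q - 3)*(q^3 - 3*q^2 - 10*q) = (q - 5)*(q - 3)*(q^2 + 2*q) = q*(q - 5)*(q - 3)*(q + 2)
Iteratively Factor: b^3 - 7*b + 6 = (b + 3)*(b^2 - 3*b + 2) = (b - 2)*(b + 3)*(b - 1)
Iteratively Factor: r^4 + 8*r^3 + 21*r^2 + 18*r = (r)*(r^3 + 8*r^2 + 21*r + 18) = r*(r + 3)*(r^2 + 5*r + 6) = r*(r + 3)^2*(r + 2)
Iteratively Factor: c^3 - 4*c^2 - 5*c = (c - 5)*(c^2 + c) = c*(c - 5)*(c + 1)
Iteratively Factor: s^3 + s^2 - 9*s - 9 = (s + 1)*(s^2 - 9) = (s - 3)*(s + 1)*(s + 3)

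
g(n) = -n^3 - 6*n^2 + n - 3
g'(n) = -3*n^2 - 12*n + 1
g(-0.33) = -3.95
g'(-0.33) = 4.63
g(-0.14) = -3.25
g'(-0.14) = 2.62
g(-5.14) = -30.86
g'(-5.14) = -16.58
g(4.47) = -207.73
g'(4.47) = -112.58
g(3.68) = -130.41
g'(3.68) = -83.79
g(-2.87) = -31.65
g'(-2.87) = 10.73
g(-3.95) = -38.94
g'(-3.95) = 1.59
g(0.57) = -4.56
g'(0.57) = -6.81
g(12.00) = -2583.00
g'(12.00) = -575.00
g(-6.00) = -9.00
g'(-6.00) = -35.00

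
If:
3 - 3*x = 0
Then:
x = 1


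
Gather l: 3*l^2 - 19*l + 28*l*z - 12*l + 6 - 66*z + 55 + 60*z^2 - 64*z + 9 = 3*l^2 + l*(28*z - 31) + 60*z^2 - 130*z + 70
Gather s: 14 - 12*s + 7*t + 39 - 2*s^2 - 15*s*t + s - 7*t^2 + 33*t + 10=-2*s^2 + s*(-15*t - 11) - 7*t^2 + 40*t + 63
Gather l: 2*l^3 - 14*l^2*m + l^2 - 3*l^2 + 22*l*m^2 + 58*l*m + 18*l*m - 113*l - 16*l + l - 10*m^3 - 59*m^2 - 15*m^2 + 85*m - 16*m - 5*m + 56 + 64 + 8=2*l^3 + l^2*(-14*m - 2) + l*(22*m^2 + 76*m - 128) - 10*m^3 - 74*m^2 + 64*m + 128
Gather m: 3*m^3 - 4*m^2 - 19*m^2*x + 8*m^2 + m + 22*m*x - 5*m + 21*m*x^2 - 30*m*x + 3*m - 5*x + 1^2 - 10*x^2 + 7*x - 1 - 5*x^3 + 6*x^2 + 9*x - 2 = 3*m^3 + m^2*(4 - 19*x) + m*(21*x^2 - 8*x - 1) - 5*x^3 - 4*x^2 + 11*x - 2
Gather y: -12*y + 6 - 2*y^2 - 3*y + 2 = -2*y^2 - 15*y + 8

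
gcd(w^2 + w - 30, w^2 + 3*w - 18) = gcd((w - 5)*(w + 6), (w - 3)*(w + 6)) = w + 6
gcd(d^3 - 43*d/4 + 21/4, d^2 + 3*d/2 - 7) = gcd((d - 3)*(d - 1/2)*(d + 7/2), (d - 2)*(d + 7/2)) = d + 7/2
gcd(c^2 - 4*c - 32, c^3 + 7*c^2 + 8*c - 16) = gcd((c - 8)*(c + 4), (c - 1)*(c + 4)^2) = c + 4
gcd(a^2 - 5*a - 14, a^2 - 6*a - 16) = a + 2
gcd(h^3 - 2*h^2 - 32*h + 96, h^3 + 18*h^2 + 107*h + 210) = h + 6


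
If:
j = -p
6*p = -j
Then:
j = 0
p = 0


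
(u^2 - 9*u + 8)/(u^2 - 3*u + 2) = (u - 8)/(u - 2)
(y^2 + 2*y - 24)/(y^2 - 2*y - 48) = (y - 4)/(y - 8)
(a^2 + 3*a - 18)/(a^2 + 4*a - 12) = (a - 3)/(a - 2)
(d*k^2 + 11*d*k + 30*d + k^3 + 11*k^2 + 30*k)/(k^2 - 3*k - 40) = (d*k + 6*d + k^2 + 6*k)/(k - 8)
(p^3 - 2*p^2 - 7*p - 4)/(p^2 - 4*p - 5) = (p^2 - 3*p - 4)/(p - 5)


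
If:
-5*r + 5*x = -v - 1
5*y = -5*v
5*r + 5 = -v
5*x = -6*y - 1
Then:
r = -7/8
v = -5/8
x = -19/20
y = 5/8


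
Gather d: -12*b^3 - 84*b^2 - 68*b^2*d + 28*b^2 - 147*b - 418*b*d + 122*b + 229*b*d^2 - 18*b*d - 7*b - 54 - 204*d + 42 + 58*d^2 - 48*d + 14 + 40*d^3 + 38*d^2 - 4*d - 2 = -12*b^3 - 56*b^2 - 32*b + 40*d^3 + d^2*(229*b + 96) + d*(-68*b^2 - 436*b - 256)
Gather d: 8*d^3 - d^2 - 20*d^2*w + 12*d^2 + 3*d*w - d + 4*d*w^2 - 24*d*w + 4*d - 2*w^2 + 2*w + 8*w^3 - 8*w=8*d^3 + d^2*(11 - 20*w) + d*(4*w^2 - 21*w + 3) + 8*w^3 - 2*w^2 - 6*w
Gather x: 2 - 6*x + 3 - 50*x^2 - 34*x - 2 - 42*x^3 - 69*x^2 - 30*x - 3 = -42*x^3 - 119*x^2 - 70*x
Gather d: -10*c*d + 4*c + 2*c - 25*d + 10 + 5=6*c + d*(-10*c - 25) + 15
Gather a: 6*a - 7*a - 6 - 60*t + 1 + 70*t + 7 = -a + 10*t + 2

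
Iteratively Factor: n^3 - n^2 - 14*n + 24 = (n - 2)*(n^2 + n - 12) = (n - 2)*(n + 4)*(n - 3)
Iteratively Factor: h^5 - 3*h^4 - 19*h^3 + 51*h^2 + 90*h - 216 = (h - 2)*(h^4 - h^3 - 21*h^2 + 9*h + 108) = (h - 3)*(h - 2)*(h^3 + 2*h^2 - 15*h - 36) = (h - 3)*(h - 2)*(h + 3)*(h^2 - h - 12) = (h - 3)*(h - 2)*(h + 3)^2*(h - 4)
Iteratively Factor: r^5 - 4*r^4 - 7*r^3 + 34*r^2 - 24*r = (r - 2)*(r^4 - 2*r^3 - 11*r^2 + 12*r) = r*(r - 2)*(r^3 - 2*r^2 - 11*r + 12) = r*(r - 2)*(r + 3)*(r^2 - 5*r + 4) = r*(r - 2)*(r - 1)*(r + 3)*(r - 4)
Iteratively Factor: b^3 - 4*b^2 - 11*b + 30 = (b + 3)*(b^2 - 7*b + 10) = (b - 5)*(b + 3)*(b - 2)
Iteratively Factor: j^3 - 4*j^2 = (j)*(j^2 - 4*j) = j^2*(j - 4)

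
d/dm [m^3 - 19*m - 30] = 3*m^2 - 19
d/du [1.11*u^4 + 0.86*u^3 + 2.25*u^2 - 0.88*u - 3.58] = 4.44*u^3 + 2.58*u^2 + 4.5*u - 0.88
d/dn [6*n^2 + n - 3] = 12*n + 1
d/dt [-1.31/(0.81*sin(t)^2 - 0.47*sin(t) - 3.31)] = (2.1222*sin(t) - 0.6157)*cos(t)/(-0.81*sin(t)^2 + 0.47*sin(t) + 3.31)^2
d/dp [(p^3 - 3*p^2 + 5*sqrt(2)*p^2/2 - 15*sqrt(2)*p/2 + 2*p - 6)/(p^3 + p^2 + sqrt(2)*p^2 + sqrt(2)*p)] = (-3*sqrt(2)*p^4 + 8*p^4 - 8*p^3 + 34*sqrt(2)*p^3 + 5*sqrt(2)*p^2 + 72*p^2 + 24*p + 24*sqrt(2)*p + 12*sqrt(2))/(2*p^2*(p^4 + 2*p^3 + 2*sqrt(2)*p^3 + 3*p^2 + 4*sqrt(2)*p^2 + 2*sqrt(2)*p + 4*p + 2))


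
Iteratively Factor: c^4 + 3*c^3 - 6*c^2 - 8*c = (c - 2)*(c^3 + 5*c^2 + 4*c) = (c - 2)*(c + 4)*(c^2 + c) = c*(c - 2)*(c + 4)*(c + 1)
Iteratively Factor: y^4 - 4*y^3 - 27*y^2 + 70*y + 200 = (y + 2)*(y^3 - 6*y^2 - 15*y + 100) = (y - 5)*(y + 2)*(y^2 - y - 20) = (y - 5)^2*(y + 2)*(y + 4)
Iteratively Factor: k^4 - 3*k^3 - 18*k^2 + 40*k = (k + 4)*(k^3 - 7*k^2 + 10*k) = (k - 2)*(k + 4)*(k^2 - 5*k) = (k - 5)*(k - 2)*(k + 4)*(k)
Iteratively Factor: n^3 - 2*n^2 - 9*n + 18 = (n - 2)*(n^2 - 9) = (n - 2)*(n + 3)*(n - 3)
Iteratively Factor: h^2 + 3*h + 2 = (h + 1)*(h + 2)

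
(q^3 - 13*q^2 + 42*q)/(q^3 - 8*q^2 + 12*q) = (q - 7)/(q - 2)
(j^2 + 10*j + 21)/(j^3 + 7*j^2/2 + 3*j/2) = 2*(j + 7)/(j*(2*j + 1))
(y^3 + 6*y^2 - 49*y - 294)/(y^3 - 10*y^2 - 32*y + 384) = (y^2 - 49)/(y^2 - 16*y + 64)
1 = 1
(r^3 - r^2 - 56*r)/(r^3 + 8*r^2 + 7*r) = (r - 8)/(r + 1)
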